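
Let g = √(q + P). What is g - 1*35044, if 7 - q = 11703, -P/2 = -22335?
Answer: -35044 + √32974 ≈ -34862.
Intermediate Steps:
P = 44670 (P = -2*(-22335) = 44670)
q = -11696 (q = 7 - 1*11703 = 7 - 11703 = -11696)
g = √32974 (g = √(-11696 + 44670) = √32974 ≈ 181.59)
g - 1*35044 = √32974 - 1*35044 = √32974 - 35044 = -35044 + √32974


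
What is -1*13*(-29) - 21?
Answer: 356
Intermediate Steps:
-1*13*(-29) - 21 = -13*(-29) - 21 = 377 - 21 = 356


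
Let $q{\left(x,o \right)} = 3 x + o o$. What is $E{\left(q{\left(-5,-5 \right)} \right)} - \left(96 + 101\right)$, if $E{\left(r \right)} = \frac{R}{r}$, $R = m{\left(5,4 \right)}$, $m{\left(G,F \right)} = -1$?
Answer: $- \frac{1971}{10} \approx -197.1$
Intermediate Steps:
$R = -1$
$q{\left(x,o \right)} = o^{2} + 3 x$ ($q{\left(x,o \right)} = 3 x + o^{2} = o^{2} + 3 x$)
$E{\left(r \right)} = - \frac{1}{r}$
$E{\left(q{\left(-5,-5 \right)} \right)} - \left(96 + 101\right) = - \frac{1}{\left(-5\right)^{2} + 3 \left(-5\right)} - \left(96 + 101\right) = - \frac{1}{25 - 15} - 197 = - \frac{1}{10} - 197 = - \frac{1971}{10}$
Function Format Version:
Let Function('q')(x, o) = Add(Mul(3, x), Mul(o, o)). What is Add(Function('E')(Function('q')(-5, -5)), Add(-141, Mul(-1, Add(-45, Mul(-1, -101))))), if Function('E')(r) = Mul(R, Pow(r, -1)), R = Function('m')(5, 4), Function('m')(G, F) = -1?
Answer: Rational(-1971, 10) ≈ -197.10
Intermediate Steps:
R = -1
Function('q')(x, o) = Add(Pow(o, 2), Mul(3, x)) (Function('q')(x, o) = Add(Mul(3, x), Pow(o, 2)) = Add(Pow(o, 2), Mul(3, x)))
Function('E')(r) = Mul(-1, Pow(r, -1))
Add(Function('E')(Function('q')(-5, -5)), Add(-141, Mul(-1, Add(-45, Mul(-1, -101))))) = Add(Mul(-1, Pow(Add(Pow(-5, 2), Mul(3, -5)), -1)), Add(-141, Mul(-1, Add(-45, Mul(-1, -101))))) = Add(Mul(-1, Pow(Add(25, -15), -1)), Add(-141, Mul(-1, Add(-45, 101)))) = Add(Mul(-1, Pow(10, -1)), Add(-141, Mul(-1, 56))) = Add(Mul(-1, Rational(1, 10)), Add(-141, -56)) = Add(Rational(-1, 10), -197) = Rational(-1971, 10)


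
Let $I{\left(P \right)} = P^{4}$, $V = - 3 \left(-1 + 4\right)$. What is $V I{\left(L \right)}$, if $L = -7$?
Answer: $-21609$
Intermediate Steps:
$V = -9$ ($V = \left(-3\right) 3 = -9$)
$V I{\left(L \right)} = - 9 \left(-7\right)^{4} = \left(-9\right) 2401 = -21609$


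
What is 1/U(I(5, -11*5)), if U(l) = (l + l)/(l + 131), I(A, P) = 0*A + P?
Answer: -38/55 ≈ -0.69091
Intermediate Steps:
I(A, P) = P (I(A, P) = 0 + P = P)
U(l) = 2*l/(131 + l) (U(l) = (2*l)/(131 + l) = 2*l/(131 + l))
1/U(I(5, -11*5)) = 1/(2*(-11*5)/(131 - 11*5)) = 1/(2*(-55)/(131 - 55)) = 1/(2*(-55)/76) = 1/(2*(-55)*(1/76)) = 1/(-55/38) = -38/55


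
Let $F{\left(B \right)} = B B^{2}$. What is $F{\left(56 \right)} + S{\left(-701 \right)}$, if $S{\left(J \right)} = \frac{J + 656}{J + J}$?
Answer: $\frac{246213677}{1402} \approx 1.7562 \cdot 10^{5}$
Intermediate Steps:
$F{\left(B \right)} = B^{3}$
$S{\left(J \right)} = \frac{656 + J}{2 J}$
$F{\left(56 \right)} + S{\left(-701 \right)} = 56^{3} + \frac{656 - 701}{2 \left(-701\right)} = 175616 + \frac{1}{2} \left(- \frac{1}{701}\right) \left(-45\right) = 175616 + \frac{45}{1402} = \frac{246213677}{1402}$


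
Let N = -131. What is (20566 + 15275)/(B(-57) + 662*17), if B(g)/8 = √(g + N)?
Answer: 67225769/21110758 - 47788*I*√47/10555379 ≈ 3.1844 - 0.031038*I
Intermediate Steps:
B(g) = 8*√(-131 + g) (B(g) = 8*√(g - 131) = 8*√(-131 + g))
(20566 + 15275)/(B(-57) + 662*17) = (20566 + 15275)/(8*√(-131 - 57) + 662*17) = 35841/(8*√(-188) + 11254) = 35841/(8*(2*I*√47) + 11254) = 35841/(16*I*√47 + 11254) = 35841/(11254 + 16*I*√47)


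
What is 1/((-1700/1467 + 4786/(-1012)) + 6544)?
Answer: 742302/4853253557 ≈ 0.00015295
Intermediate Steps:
1/((-1700/1467 + 4786/(-1012)) + 6544) = 1/((-1700*1/1467 + 4786*(-1/1012)) + 6544) = 1/((-1700/1467 - 2393/506) + 6544) = 1/(-4370731/742302 + 6544) = 1/(4853253557/742302) = 742302/4853253557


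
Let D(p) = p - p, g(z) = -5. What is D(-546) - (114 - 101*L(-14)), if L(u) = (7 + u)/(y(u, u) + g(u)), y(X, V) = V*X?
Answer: -22481/191 ≈ -117.70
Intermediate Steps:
D(p) = 0
L(u) = (7 + u)/(-5 + u²) (L(u) = (7 + u)/(u*u - 5) = (7 + u)/(u² - 5) = (7 + u)/(-5 + u²))
D(-546) - (114 - 101*L(-14)) = 0 - (114 - 101*(7 - 14)/(-5 + (-14)²)) = 0 - (114 - 101*(-7)/(-5 + 196)) = 0 - (114 - 101*(-7)/191) = 0 - (114 - 101*(-7/191)) = 0 - (114 + 707/191) = 0 - 1*22481/191 = 0 - 22481/191 = -22481/191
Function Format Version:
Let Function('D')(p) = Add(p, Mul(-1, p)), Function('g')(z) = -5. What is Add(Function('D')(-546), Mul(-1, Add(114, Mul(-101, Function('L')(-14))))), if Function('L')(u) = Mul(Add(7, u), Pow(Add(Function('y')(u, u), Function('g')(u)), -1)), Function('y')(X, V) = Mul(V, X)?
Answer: Rational(-22481, 191) ≈ -117.70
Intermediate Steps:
Function('D')(p) = 0
Function('L')(u) = Mul(Pow(Add(-5, Pow(u, 2)), -1), Add(7, u)) (Function('L')(u) = Mul(Add(7, u), Pow(Add(Mul(u, u), -5), -1)) = Mul(Add(7, u), Pow(Add(Pow(u, 2), -5), -1)) = Mul(Add(7, u), Pow(Add(-5, Pow(u, 2)), -1)) = Mul(Pow(Add(-5, Pow(u, 2)), -1), Add(7, u)))
Add(Function('D')(-546), Mul(-1, Add(114, Mul(-101, Function('L')(-14))))) = Add(0, Mul(-1, Add(114, Mul(-101, Mul(Pow(Add(-5, Pow(-14, 2)), -1), Add(7, -14)))))) = Add(0, Mul(-1, Add(114, Mul(-101, Mul(Pow(Add(-5, 196), -1), -7))))) = Add(0, Mul(-1, Add(114, Mul(-101, Mul(Pow(191, -1), -7))))) = Add(0, Mul(-1, Add(114, Mul(-101, Mul(Rational(1, 191), -7))))) = Add(0, Mul(-1, Add(114, Mul(-101, Rational(-7, 191))))) = Add(0, Mul(-1, Add(114, Rational(707, 191)))) = Add(0, Mul(-1, Rational(22481, 191))) = Add(0, Rational(-22481, 191)) = Rational(-22481, 191)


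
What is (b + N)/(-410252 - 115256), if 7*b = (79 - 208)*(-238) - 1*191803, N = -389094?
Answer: 2884759/3678556 ≈ 0.78421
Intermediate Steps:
b = -161101/7 (b = ((79 - 208)*(-238) - 1*191803)/7 = (-129*(-238) - 191803)/7 = (30702 - 191803)/7 = (1/7)*(-161101) = -161101/7 ≈ -23014.)
(b + N)/(-410252 - 115256) = (-161101/7 - 389094)/(-410252 - 115256) = -2884759/7/(-525508) = -2884759/7*(-1/525508) = 2884759/3678556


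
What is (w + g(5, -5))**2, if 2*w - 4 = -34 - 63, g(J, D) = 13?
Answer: 4489/4 ≈ 1122.3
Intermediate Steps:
w = -93/2 (w = 2 + (-34 - 63)/2 = 2 + (1/2)*(-97) = 2 - 97/2 = -93/2 ≈ -46.500)
(w + g(5, -5))**2 = (-93/2 + 13)**2 = (-67/2)**2 = 4489/4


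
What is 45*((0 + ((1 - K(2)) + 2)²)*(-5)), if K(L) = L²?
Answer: -225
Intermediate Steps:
45*((0 + ((1 - K(2)) + 2)²)*(-5)) = 45*((0 + ((1 - 1*2²) + 2)²)*(-5)) = 45*((0 + ((1 - 1*4) + 2)²)*(-5)) = 45*((0 + ((1 - 4) + 2)²)*(-5)) = 45*((0 + (-3 + 2)²)*(-5)) = 45*((0 + (-1)²)*(-5)) = 45*((0 + 1)*(-5)) = 45*(1*(-5)) = 45*(-5) = -225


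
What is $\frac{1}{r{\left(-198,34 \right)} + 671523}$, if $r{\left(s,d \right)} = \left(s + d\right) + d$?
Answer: $\frac{1}{671393} \approx 1.4894 \cdot 10^{-6}$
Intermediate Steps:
$r{\left(s,d \right)} = s + 2 d$ ($r{\left(s,d \right)} = \left(d + s\right) + d = s + 2 d$)
$\frac{1}{r{\left(-198,34 \right)} + 671523} = \frac{1}{\left(-198 + 2 \cdot 34\right) + 671523} = \frac{1}{\left(-198 + 68\right) + 671523} = \frac{1}{-130 + 671523} = \frac{1}{671393}$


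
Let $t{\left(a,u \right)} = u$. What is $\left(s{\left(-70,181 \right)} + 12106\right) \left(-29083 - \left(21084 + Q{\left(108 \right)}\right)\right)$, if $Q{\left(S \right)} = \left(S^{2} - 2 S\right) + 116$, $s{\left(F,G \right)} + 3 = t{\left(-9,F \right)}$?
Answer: $-742809123$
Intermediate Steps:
$s{\left(F,G \right)} = -3 + F$
$Q{\left(S \right)} = 116 + S^{2} - 2 S$
$\left(s{\left(-70,181 \right)} + 12106\right) \left(-29083 - \left(21084 + Q{\left(108 \right)}\right)\right) = \left(\left(-3 - 70\right) + 12106\right) \left(-29083 - \left(32864 - 216\right)\right) = \left(-73 + 12106\right) \left(-29083 - 32648\right) = 12033 \left(-29083 - 32648\right) = 12033 \left(-61731\right) = -742809123$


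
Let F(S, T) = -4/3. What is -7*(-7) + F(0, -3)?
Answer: 143/3 ≈ 47.667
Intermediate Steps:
F(S, T) = -4/3 (F(S, T) = -4*⅓ = -4/3)
-7*(-7) + F(0, -3) = -7*(-7) - 4/3 = 49 - 4/3 = 143/3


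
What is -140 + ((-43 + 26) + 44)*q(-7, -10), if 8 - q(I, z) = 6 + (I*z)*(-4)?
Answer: 7474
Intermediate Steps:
q(I, z) = 2 + 4*I*z (q(I, z) = 8 - (6 + (I*z)*(-4)) = 8 - (6 - 4*I*z) = 8 + (-6 + 4*I*z) = 2 + 4*I*z)
-140 + ((-43 + 26) + 44)*q(-7, -10) = -140 + ((-43 + 26) + 44)*(2 + 4*(-7)*(-10)) = -140 + (-17 + 44)*(2 + 280) = -140 + 27*282 = -140 + 7614 = 7474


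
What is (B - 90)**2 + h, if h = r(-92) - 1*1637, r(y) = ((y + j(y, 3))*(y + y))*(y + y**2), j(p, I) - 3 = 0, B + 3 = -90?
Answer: 137131724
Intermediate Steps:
B = -93 (B = -3 - 90 = -93)
j(p, I) = 3 (j(p, I) = 3 + 0 = 3)
r(y) = 2*y*(3 + y)*(y + y**2) (r(y) = ((y + 3)*(y + y))*(y + y**2) = ((3 + y)*(2*y))*(y + y**2) = (2*y*(3 + y))*(y + y**2) = 2*y*(3 + y)*(y + y**2))
h = 137098235 (h = 2*(-92)**2*(3 + (-92)**2 + 4*(-92)) - 1*1637 = 2*8464*(3 + 8464 - 368) - 1637 = 2*8464*8099 - 1637 = 137099872 - 1637 = 137098235)
(B - 90)**2 + h = (-93 - 90)**2 + 137098235 = (-183)**2 + 137098235 = 33489 + 137098235 = 137131724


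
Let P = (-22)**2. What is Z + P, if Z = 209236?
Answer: 209720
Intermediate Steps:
P = 484
Z + P = 209236 + 484 = 209720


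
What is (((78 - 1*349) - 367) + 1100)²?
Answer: 213444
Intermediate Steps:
(((78 - 1*349) - 367) + 1100)² = (((78 - 349) - 367) + 1100)² = ((-271 - 367) + 1100)² = (-638 + 1100)² = 462² = 213444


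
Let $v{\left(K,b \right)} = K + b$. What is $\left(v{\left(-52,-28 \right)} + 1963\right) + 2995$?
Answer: $4878$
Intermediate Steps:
$\left(v{\left(-52,-28 \right)} + 1963\right) + 2995 = \left(\left(-52 - 28\right) + 1963\right) + 2995 = \left(-80 + 1963\right) + 2995 = 1883 + 2995 = 4878$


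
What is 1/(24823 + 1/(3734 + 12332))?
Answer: 16066/398806319 ≈ 4.0285e-5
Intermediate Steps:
1/(24823 + 1/(3734 + 12332)) = 1/(24823 + 1/16066) = 1/(398806319/16066) = 16066/398806319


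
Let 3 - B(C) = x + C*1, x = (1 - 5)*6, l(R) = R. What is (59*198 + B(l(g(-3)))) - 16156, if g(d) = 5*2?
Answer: -4457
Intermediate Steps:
g(d) = 10
x = -24 (x = -4*6 = -24)
B(C) = 27 - C (B(C) = 3 - (-24 + C*1) = 3 - (-24 + C) = 3 + (24 - C) = 27 - C)
(59*198 + B(l(g(-3)))) - 16156 = (59*198 + (27 - 1*10)) - 16156 = (11682 + (27 - 10)) - 16156 = (11682 + 17) - 16156 = 11699 - 16156 = -4457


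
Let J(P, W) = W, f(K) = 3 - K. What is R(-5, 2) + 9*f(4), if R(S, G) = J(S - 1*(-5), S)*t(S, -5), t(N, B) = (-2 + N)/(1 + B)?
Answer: -71/4 ≈ -17.750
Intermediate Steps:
t(N, B) = (-2 + N)/(1 + B)
R(S, G) = S*(1/2 - S/4) (R(S, G) = S*((-2 + S)/(1 - 5)) = S*((-2 + S)/(-4)) = S*(-(-2 + S)/4) = S*(1/2 - S/4))
R(-5, 2) + 9*f(4) = (1/4)*(-5)*(2 - 1*(-5)) + 9*(3 - 1*4) = (1/4)*(-5)*(2 + 5) + 9*(3 - 4) = (1/4)*(-5)*7 + 9*(-1) = -35/4 - 9 = -71/4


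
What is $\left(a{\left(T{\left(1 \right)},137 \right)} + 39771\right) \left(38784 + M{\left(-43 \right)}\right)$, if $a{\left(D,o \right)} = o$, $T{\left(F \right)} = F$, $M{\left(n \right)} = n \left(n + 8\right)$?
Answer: $1607853412$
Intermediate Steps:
$M{\left(n \right)} = n \left(8 + n\right)$
$\left(a{\left(T{\left(1 \right)},137 \right)} + 39771\right) \left(38784 + M{\left(-43 \right)}\right) = \left(137 + 39771\right) \left(38784 - 43 \left(8 - 43\right)\right) = 39908 \left(38784 - -1505\right) = 39908 \left(38784 + 1505\right) = 39908 \cdot 40289 = 1607853412$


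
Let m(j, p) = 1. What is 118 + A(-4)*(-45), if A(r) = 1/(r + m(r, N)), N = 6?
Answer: 133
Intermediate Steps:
A(r) = 1/(1 + r) (A(r) = 1/(r + 1) = 1/(1 + r))
118 + A(-4)*(-45) = 118 - 45/(1 - 4) = 118 - 45/(-3) = 118 - ⅓*(-45) = 118 + 15 = 133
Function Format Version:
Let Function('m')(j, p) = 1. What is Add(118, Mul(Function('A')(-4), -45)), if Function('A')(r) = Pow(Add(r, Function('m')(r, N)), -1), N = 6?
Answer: 133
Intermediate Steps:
Function('A')(r) = Pow(Add(1, r), -1) (Function('A')(r) = Pow(Add(r, 1), -1) = Pow(Add(1, r), -1))
Add(118, Mul(Function('A')(-4), -45)) = Add(118, Mul(Pow(Add(1, -4), -1), -45)) = Add(118, Mul(Pow(-3, -1), -45)) = Add(118, Mul(Rational(-1, 3), -45)) = Add(118, 15) = 133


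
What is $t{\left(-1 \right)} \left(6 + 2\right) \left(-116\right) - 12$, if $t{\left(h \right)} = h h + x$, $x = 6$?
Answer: $-6508$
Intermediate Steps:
$t{\left(h \right)} = 6 + h^{2}$ ($t{\left(h \right)} = h h + 6 = h^{2} + 6 = 6 + h^{2}$)
$t{\left(-1 \right)} \left(6 + 2\right) \left(-116\right) - 12 = \left(6 + \left(-1\right)^{2}\right) \left(6 + 2\right) \left(-116\right) - 12 = \left(6 + 1\right) 8 \left(-116\right) - 12 = 7 \cdot 8 \left(-116\right) - 12 = 56 \left(-116\right) - 12 = -6496 - 12 = -6508$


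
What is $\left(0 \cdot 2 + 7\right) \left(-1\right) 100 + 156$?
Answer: $-544$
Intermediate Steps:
$\left(0 \cdot 2 + 7\right) \left(-1\right) 100 + 156 = \left(0 + 7\right) \left(-1\right) 100 + 156 = 7 \left(-1\right) 100 + 156 = \left(-7\right) 100 + 156 = -700 + 156 = -544$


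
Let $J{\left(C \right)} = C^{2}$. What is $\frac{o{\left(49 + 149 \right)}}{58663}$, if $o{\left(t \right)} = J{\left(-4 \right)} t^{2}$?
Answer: $\frac{57024}{5333} \approx 10.693$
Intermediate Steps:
$o{\left(t \right)} = 16 t^{2}$ ($o{\left(t \right)} = \left(-4\right)^{2} t^{2} = 16 t^{2}$)
$\frac{o{\left(49 + 149 \right)}}{58663} = \frac{16 \left(49 + 149\right)^{2}}{58663} = 16 \cdot 198^{2} \cdot \frac{1}{58663} = 16 \cdot 39204 \cdot \frac{1}{58663} = 627264 \cdot \frac{1}{58663} = \frac{57024}{5333}$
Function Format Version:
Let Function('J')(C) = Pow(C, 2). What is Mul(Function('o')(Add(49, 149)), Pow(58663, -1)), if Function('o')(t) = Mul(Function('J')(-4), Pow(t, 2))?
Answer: Rational(57024, 5333) ≈ 10.693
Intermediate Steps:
Function('o')(t) = Mul(16, Pow(t, 2)) (Function('o')(t) = Mul(Pow(-4, 2), Pow(t, 2)) = Mul(16, Pow(t, 2)))
Mul(Function('o')(Add(49, 149)), Pow(58663, -1)) = Mul(Mul(16, Pow(Add(49, 149), 2)), Pow(58663, -1)) = Mul(Mul(16, Pow(198, 2)), Rational(1, 58663)) = Mul(Mul(16, 39204), Rational(1, 58663)) = Mul(627264, Rational(1, 58663)) = Rational(57024, 5333)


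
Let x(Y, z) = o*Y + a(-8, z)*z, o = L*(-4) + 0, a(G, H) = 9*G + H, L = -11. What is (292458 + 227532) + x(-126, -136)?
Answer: 542734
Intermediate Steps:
a(G, H) = H + 9*G
o = 44 (o = -11*(-4) + 0 = 44 + 0 = 44)
x(Y, z) = 44*Y + z*(-72 + z) (x(Y, z) = 44*Y + (z + 9*(-8))*z = 44*Y + (z - 72)*z = 44*Y + (-72 + z)*z = 44*Y + z*(-72 + z))
(292458 + 227532) + x(-126, -136) = (292458 + 227532) + (44*(-126) - 136*(-72 - 136)) = 519990 + (-5544 - 136*(-208)) = 519990 + (-5544 + 28288) = 519990 + 22744 = 542734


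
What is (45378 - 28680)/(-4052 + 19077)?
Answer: 16698/15025 ≈ 1.1113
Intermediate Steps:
(45378 - 28680)/(-4052 + 19077) = 16698/15025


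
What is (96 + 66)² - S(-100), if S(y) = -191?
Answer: 26435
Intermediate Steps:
(96 + 66)² - S(-100) = (96 + 66)² - 1*(-191) = 162² + 191 = 26244 + 191 = 26435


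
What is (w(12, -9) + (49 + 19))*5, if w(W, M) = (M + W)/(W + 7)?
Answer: 6475/19 ≈ 340.79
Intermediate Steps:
w(W, M) = (M + W)/(7 + W)
(w(12, -9) + (49 + 19))*5 = ((-9 + 12)/(7 + 12) + (49 + 19))*5 = (3/19 + 68)*5 = (1295/19)*5 = 6475/19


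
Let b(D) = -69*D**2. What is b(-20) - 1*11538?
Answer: -39138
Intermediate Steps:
b(-20) - 1*11538 = -69*(-20)**2 - 1*11538 = -69*400 - 11538 = -27600 - 11538 = -39138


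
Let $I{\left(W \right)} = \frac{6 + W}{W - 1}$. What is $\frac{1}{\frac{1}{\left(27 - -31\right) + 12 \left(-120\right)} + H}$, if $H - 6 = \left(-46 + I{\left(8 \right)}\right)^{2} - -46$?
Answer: $\frac{1382}{2747415} \approx 0.00050302$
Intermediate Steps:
$I{\left(W \right)} = \frac{6 + W}{-1 + W}$
$H = 1988$ ($H = 6 - \left(-46 - \left(-46 + \frac{6 + 8}{-1 + 8}\right)^{2}\right) = 6 + \left(\left(-46 + \frac{1}{7} \cdot 14\right)^{2} + 46\right) = 6 + \left(\left(-46 + 2\right)^{2} + 46\right) = 6 + \left(\left(-44\right)^{2} + 46\right) = 6 + \left(1936 + 46\right) = 6 + 1982 = 1988$)
$\frac{1}{\frac{1}{\left(27 - -31\right) + 12 \left(-120\right)} + H} = \frac{1}{\frac{1}{\left(27 - -31\right) + 12 \left(-120\right)} + 1988} = \frac{1}{\frac{1}{\left(27 + 31\right) - 1440} + 1988} = \frac{1}{\frac{1}{58 - 1440} + 1988} = \frac{1}{\frac{1}{-1382} + 1988} = \frac{1}{- \frac{1}{1382} + 1988} = \frac{1}{\frac{2747415}{1382}} = \frac{1382}{2747415}$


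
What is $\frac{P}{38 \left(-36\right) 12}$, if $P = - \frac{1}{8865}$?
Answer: $\frac{1}{145527840} \approx 6.8715 \cdot 10^{-9}$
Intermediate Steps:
$P = - \frac{1}{8865}$ ($P = \left(-1\right) \frac{1}{8865} = - \frac{1}{8865} \approx -0.0001128$)
$\frac{P}{38 \left(-36\right) 12} = - \frac{1}{8865 \cdot 38 \left(-36\right) 12} = - \frac{1}{8865 \left(\left(-1368\right) 12\right)} = - \frac{1}{8865 \left(-16416\right)} = \left(- \frac{1}{8865}\right) \left(- \frac{1}{16416}\right) = \frac{1}{145527840}$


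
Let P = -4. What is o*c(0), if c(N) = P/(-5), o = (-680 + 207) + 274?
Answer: -796/5 ≈ -159.20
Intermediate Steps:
o = -199 (o = -473 + 274 = -199)
c(N) = ⅘ (c(N) = -4/(-5) = -4*(-⅕) = ⅘)
o*c(0) = -199*⅘ = -796/5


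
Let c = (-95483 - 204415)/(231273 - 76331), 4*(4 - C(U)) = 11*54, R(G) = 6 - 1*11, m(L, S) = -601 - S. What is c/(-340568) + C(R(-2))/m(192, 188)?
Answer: 3812627049557/20817089243592 ≈ 0.18315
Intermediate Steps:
R(G) = -5 (R(G) = 6 - 11 = -5)
C(U) = -289/2 (C(U) = 4 - 11*54/4 = 4 - ¼*594 = 4 - 297/2 = -289/2)
c = -149949/77471 (c = -299898/154942 = -299898*1/154942 = -149949/77471 ≈ -1.9356)
c/(-340568) + C(R(-2))/m(192, 188) = -149949/77471/(-340568) - 289/(2*(-601 - 1*188)) = -149949/77471*(-1/340568) - 289/(2*(-601 - 188)) = 149949/26384143528 - 289/2/(-789) = 149949/26384143528 - 289/2*(-1/789) = 149949/26384143528 + 289/1578 = 3812627049557/20817089243592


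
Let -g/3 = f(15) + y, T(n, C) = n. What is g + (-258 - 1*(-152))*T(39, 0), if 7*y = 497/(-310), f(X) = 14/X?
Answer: -256439/62 ≈ -4136.1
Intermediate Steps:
y = -71/310 (y = (497/(-310))/7 = (497*(-1/310))/7 = (⅐)*(-497/310) = -71/310 ≈ -0.22903)
g = -131/62 (g = -3*(14/15 - 71/310) = -3*131/186 = -131/62 ≈ -2.1129)
g + (-258 - 1*(-152))*T(39, 0) = -131/62 + (-258 - 1*(-152))*39 = -131/62 + (-258 + 152)*39 = -131/62 - 106*39 = -131/62 - 4134 = -256439/62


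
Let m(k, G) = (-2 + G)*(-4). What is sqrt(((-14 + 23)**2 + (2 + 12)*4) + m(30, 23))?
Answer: sqrt(53) ≈ 7.2801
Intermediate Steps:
m(k, G) = 8 - 4*G
sqrt(((-14 + 23)**2 + (2 + 12)*4) + m(30, 23)) = sqrt(((-14 + 23)**2 + (2 + 12)*4) + (8 - 4*23)) = sqrt((9**2 + 14*4) + (8 - 92)) = sqrt((81 + 56) - 84) = sqrt(137 - 84) = sqrt(53)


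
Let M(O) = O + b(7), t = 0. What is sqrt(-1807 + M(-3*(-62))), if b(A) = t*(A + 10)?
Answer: I*sqrt(1621) ≈ 40.262*I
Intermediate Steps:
b(A) = 0 (b(A) = 0*(A + 10) = 0*(10 + A) = 0)
M(O) = O (M(O) = O + 0 = O)
sqrt(-1807 + M(-3*(-62))) = sqrt(-1807 - 3*(-62)) = sqrt(-1807 + 186) = sqrt(-1621) = I*sqrt(1621)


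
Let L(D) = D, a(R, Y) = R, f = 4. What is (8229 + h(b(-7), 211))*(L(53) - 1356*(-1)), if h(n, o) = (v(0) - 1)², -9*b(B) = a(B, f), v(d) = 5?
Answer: 11617205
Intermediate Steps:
b(B) = -B/9
h(n, o) = 16 (h(n, o) = (5 - 1)² = 4² = 16)
(8229 + h(b(-7), 211))*(L(53) - 1356*(-1)) = (8229 + 16)*(53 - 1356*(-1)) = 8245*(53 + 1356) = 8245*1409 = 11617205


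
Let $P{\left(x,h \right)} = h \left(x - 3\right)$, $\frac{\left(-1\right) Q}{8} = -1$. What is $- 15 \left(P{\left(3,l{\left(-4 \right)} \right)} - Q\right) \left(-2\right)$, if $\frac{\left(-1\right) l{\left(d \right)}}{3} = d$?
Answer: $-240$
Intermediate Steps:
$Q = 8$ ($Q = \left(-8\right) \left(-1\right) = 8$)
$l{\left(d \right)} = - 3 d$
$P{\left(x,h \right)} = h \left(-3 + x\right)$
$- 15 \left(P{\left(3,l{\left(-4 \right)} \right)} - Q\right) \left(-2\right) = - 15 \left(\left(-3\right) \left(-4\right) \left(-3 + 3\right) - 8\right) \left(-2\right) = - 15 \left(12 \cdot 0 - 8\right) \left(-2\right) = - 15 \left(0 - 8\right) \left(-2\right) = \left(-15\right) \left(-8\right) \left(-2\right) = 120 \left(-2\right) = -240$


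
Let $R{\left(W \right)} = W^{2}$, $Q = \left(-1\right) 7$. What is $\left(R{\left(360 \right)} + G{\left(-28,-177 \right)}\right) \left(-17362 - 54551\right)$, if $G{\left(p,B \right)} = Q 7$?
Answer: $-9316401063$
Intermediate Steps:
$Q = -7$
$G{\left(p,B \right)} = -49$ ($G{\left(p,B \right)} = \left(-7\right) 7 = -49$)
$\left(R{\left(360 \right)} + G{\left(-28,-177 \right)}\right) \left(-17362 - 54551\right) = \left(360^{2} - 49\right) \left(-17362 - 54551\right) = \left(129600 - 49\right) \left(-71913\right) = 129551 \left(-71913\right) = -9316401063$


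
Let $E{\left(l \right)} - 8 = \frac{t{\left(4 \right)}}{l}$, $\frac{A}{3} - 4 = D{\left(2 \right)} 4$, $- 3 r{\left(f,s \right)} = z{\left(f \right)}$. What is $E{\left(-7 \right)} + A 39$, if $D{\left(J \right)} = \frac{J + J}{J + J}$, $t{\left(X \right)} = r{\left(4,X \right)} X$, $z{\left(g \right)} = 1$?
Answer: $\frac{19828}{21} \approx 944.19$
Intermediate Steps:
$r{\left(f,s \right)} = - \frac{1}{3}$ ($r{\left(f,s \right)} = \left(- \frac{1}{3}\right) 1 = - \frac{1}{3}$)
$t{\left(X \right)} = - \frac{X}{3}$
$D{\left(J \right)} = 1$ ($D{\left(J \right)} = \frac{2 J}{2 J} = 2 J \frac{1}{2 J} = 1$)
$A = 24$ ($A = 12 + 3 \cdot 1 \cdot 4 = 12 + 3 \cdot 4 = 12 + 12 = 24$)
$E{\left(l \right)} = 8 - \frac{4}{3 l}$ ($E{\left(l \right)} = 8 + \frac{\left(- \frac{1}{3}\right) 4}{l} = 8 - \frac{4}{3 l}$)
$E{\left(-7 \right)} + A 39 = \left(8 - \frac{4}{3 \left(-7\right)}\right) + 24 \cdot 39 = \left(8 - - \frac{4}{21}\right) + 936 = \left(8 + \frac{4}{21}\right) + 936 = \frac{172}{21} + 936 = \frac{19828}{21}$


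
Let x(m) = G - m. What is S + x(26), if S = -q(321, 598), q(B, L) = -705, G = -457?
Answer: 222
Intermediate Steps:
x(m) = -457 - m
S = 705 (S = -1*(-705) = 705)
S + x(26) = 705 + (-457 - 1*26) = 705 + (-457 - 26) = 705 - 483 = 222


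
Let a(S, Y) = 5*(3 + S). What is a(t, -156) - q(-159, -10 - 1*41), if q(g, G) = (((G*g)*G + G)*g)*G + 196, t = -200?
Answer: 3353962309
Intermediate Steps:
a(S, Y) = 15 + 5*S
q(g, G) = 196 + G*g*(G + g*G²) (q(g, G) = ((g*G² + G)*g)*G + 196 = ((G + g*G²)*g)*G + 196 = (g*(G + g*G²))*G + 196 = G*g*(G + g*G²) + 196 = 196 + G*g*(G + g*G²))
a(t, -156) - q(-159, -10 - 1*41) = (15 + 5*(-200)) - (196 - 159*(-10 - 1*41)² + (-10 - 1*41)³*(-159)²) = (15 - 1000) - (196 - 159*(-10 - 41)² + (-10 - 41)³*25281) = -985 - (196 - 159*(-51)² + (-51)³*25281) = -985 - (196 - 159*2601 - 132651*25281) = -985 - (196 - 413559 - 3353549931) = -985 - 1*(-3353963294) = -985 + 3353963294 = 3353962309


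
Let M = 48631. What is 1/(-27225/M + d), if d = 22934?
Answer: 4421/101388739 ≈ 4.3604e-5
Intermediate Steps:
1/(-27225/M + d) = 1/(-27225/48631 + 22934) = 1/(-27225*1/48631 + 22934) = 1/(-2475/4421 + 22934) = 1/(101388739/4421) = 4421/101388739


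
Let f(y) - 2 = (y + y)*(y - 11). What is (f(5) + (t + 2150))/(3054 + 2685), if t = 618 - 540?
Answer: 2170/5739 ≈ 0.37811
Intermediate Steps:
t = 78
f(y) = 2 + 2*y*(-11 + y) (f(y) = 2 + (y + y)*(y - 11) = 2 + (2*y)*(-11 + y) = 2 + 2*y*(-11 + y))
(f(5) + (t + 2150))/(3054 + 2685) = ((2 - 22*5 + 2*5**2) + (78 + 2150))/(3054 + 2685) = ((2 - 110 + 2*25) + 2228)/5739 = ((2 - 110 + 50) + 2228)*(1/5739) = (-58 + 2228)*(1/5739) = 2170*(1/5739) = 2170/5739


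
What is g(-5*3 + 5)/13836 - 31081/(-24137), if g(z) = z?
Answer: 214897673/166979766 ≈ 1.2870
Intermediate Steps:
g(-5*3 + 5)/13836 - 31081/(-24137) = (-5*3 + 5)/13836 - 31081/(-24137) = (-15 + 5)*(1/13836) - 31081*(-1/24137) = -10*1/13836 + 31081/24137 = -5/6918 + 31081/24137 = 214897673/166979766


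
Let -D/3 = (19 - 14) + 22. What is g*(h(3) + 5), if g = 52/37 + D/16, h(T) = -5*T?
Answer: 10825/296 ≈ 36.571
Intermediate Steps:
D = -81 (D = -3*((19 - 14) + 22) = -3*(5 + 22) = -3*27 = -81)
g = -2165/592 (g = 52/37 - 81/16 = -2165/592 ≈ -3.6571)
g*(h(3) + 5) = -2165*(-5*3 + 5)/592 = -2165*(-15 + 5)/592 = -2165/592*(-10) = 10825/296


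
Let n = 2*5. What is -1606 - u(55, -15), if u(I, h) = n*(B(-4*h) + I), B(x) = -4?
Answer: -2116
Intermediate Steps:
n = 10
u(I, h) = -40 + 10*I (u(I, h) = 10*(-4 + I) = -40 + 10*I)
-1606 - u(55, -15) = -1606 - (-40 + 10*55) = -1606 - (-40 + 550) = -1606 - 1*510 = -1606 - 510 = -2116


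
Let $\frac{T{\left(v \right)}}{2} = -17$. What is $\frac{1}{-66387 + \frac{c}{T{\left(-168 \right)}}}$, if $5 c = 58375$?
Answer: $- \frac{34}{2268833} \approx -1.4986 \cdot 10^{-5}$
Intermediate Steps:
$c = 11675$ ($c = \frac{1}{5} \cdot 58375 = 11675$)
$T{\left(v \right)} = -34$ ($T{\left(v \right)} = 2 \left(-17\right) = -34$)
$\frac{1}{-66387 + \frac{c}{T{\left(-168 \right)}}} = \frac{1}{-66387 + \frac{11675}{-34}} = \frac{1}{-66387 + 11675 \left(- \frac{1}{34}\right)} = \frac{1}{-66387 - \frac{11675}{34}} = \frac{1}{- \frac{2268833}{34}} = - \frac{34}{2268833}$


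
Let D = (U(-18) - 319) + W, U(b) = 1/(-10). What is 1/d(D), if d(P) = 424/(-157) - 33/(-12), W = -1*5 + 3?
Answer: 628/31 ≈ 20.258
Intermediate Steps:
U(b) = -⅒
W = -2 (W = -5 + 3 = -2)
D = -3211/10 (D = (-⅒ - 319) - 2 = -3191/10 - 2 = -3211/10 ≈ -321.10)
d(P) = 31/628 (d(P) = 424*(-1/157) - 33*(-1/12) = -424/157 + 11/4 = 31/628)
1/d(D) = 1/(31/628) = 628/31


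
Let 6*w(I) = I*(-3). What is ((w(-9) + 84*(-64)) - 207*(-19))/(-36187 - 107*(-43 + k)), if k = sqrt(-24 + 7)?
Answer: 890911/19566079 - 102613*I*sqrt(17)/665246686 ≈ 0.045533 - 0.00063598*I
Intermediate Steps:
w(I) = -I/2 (w(I) = (I*(-3))/6 = (-3*I)/6 = -I/2)
k = I*sqrt(17) (k = sqrt(-17) = I*sqrt(17) ≈ 4.1231*I)
((w(-9) + 84*(-64)) - 207*(-19))/(-36187 - 107*(-43 + k)) = ((-1/2*(-9) + 84*(-64)) - 207*(-19))/(-36187 - 107*(-43 + I*sqrt(17))) = ((9/2 - 5376) + 3933)/(-36187 + (4601 - 107*I*sqrt(17))) = (-10743/2 + 3933)/(-31586 - 107*I*sqrt(17)) = -2877/(2*(-31586 - 107*I*sqrt(17)))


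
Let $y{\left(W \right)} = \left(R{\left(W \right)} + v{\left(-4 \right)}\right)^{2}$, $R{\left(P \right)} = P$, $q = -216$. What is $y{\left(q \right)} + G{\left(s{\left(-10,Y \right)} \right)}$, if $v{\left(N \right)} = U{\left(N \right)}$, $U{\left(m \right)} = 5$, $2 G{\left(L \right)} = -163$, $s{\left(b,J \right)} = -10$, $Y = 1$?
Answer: $\frac{88879}{2} \approx 44440.0$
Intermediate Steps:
$G{\left(L \right)} = - \frac{163}{2}$ ($G{\left(L \right)} = \frac{1}{2} \left(-163\right) = - \frac{163}{2}$)
$v{\left(N \right)} = 5$
$y{\left(W \right)} = \left(5 + W\right)^{2}$ ($y{\left(W \right)} = \left(W + 5\right)^{2} = \left(5 + W\right)^{2}$)
$y{\left(q \right)} + G{\left(s{\left(-10,Y \right)} \right)} = \left(5 - 216\right)^{2} - \frac{163}{2} = \left(-211\right)^{2} - \frac{163}{2} = 44521 - \frac{163}{2} = \frac{88879}{2}$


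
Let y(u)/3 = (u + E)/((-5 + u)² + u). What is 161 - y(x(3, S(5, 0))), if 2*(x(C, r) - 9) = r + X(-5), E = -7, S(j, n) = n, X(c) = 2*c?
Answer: 814/5 ≈ 162.80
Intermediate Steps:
x(C, r) = 4 + r/2 (x(C, r) = 9 + (r + 2*(-5))/2 = 9 + (r - 10)/2 = 9 + (-10 + r)/2 = 9 + (-5 + r/2) = 4 + r/2)
y(u) = 3*(-7 + u)/(u + (-5 + u)²) (y(u) = 3*((u - 7)/((-5 + u)² + u)) = 3*((-7 + u)/(u + (-5 + u)²)) = 3*(-7 + u)/(u + (-5 + u)²))
161 - y(x(3, S(5, 0))) = 161 - 3*(-7 + (4 + (½)*0))/((4 + (½)*0) + (-5 + (4 + (½)*0))²) = 161 - 3*(-7 + (4 + 0))/((4 + 0) + (-5 + (4 + 0))²) = 161 - 3*(-7 + 4)/(4 + (-5 + 4)²) = 161 - 3*(-3)/(4 + (-1)²) = 161 - 3*(-3)/(4 + 1) = 161 - 3*(-3)/5 = 161 - 1*(-9/5) = 161 + 9/5 = 814/5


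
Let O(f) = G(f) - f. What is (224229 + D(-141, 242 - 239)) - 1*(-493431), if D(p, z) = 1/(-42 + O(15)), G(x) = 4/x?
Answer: 610728645/851 ≈ 7.1766e+5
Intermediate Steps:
O(f) = -f + 4/f (O(f) = 4/f - f = -f + 4/f)
D(p, z) = -15/851 (D(p, z) = 1/(-42 + (-1*15 + 4/15)) = 1/(-42 + (-15 + 4*(1/15))) = 1/(-42 + (-15 + 4/15)) = 1/(-42 - 221/15) = 1/(-851/15) = -15/851)
(224229 + D(-141, 242 - 239)) - 1*(-493431) = (224229 - 15/851) - 1*(-493431) = 190818864/851 + 493431 = 610728645/851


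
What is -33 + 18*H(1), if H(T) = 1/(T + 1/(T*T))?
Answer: -24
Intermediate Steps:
H(T) = 1/(T + T**(-2))
-33 + 18*H(1) = -33 + 18*(1**2/(1 + 1**3)) = -33 + 18*(1/(1 + 1)) = -33 + 18*(1/2) = -33 + 9 = -24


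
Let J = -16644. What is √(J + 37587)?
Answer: 3*√2327 ≈ 144.72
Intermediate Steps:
√(J + 37587) = √(-16644 + 37587) = √20943 = 3*√2327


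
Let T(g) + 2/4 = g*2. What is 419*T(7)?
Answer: 11313/2 ≈ 5656.5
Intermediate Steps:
T(g) = -½ + 2*g (T(g) = -½ + g*2 = -½ + 2*g)
419*T(7) = 419*(-½ + 2*7) = 419*(-½ + 14) = 419*(27/2) = 11313/2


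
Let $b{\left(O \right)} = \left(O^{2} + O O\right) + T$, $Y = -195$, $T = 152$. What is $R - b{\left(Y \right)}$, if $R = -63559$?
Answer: $-139761$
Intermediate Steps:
$b{\left(O \right)} = 152 + 2 O^{2}$ ($b{\left(O \right)} = \left(O^{2} + O O\right) + 152 = \left(O^{2} + O^{2}\right) + 152 = 2 O^{2} + 152 = 152 + 2 O^{2}$)
$R - b{\left(Y \right)} = -63559 - \left(152 + 2 \left(-195\right)^{2}\right) = -63559 - \left(152 + 2 \cdot 38025\right) = -63559 - \left(152 + 76050\right) = -63559 - 76202 = -139761$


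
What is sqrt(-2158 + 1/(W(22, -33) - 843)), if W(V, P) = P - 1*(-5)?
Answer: I*sqrt(1637148149)/871 ≈ 46.454*I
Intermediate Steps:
W(V, P) = 5 + P (W(V, P) = P + 5 = 5 + P)
sqrt(-2158 + 1/(W(22, -33) - 843)) = sqrt(-2158 + 1/((5 - 33) - 843)) = sqrt(-2158 + 1/(-28 - 843)) = sqrt(-2158 + 1/(-871)) = sqrt(-2158 - 1/871) = sqrt(-1879619/871) = I*sqrt(1637148149)/871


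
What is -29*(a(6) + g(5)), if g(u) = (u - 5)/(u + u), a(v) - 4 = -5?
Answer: 29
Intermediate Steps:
a(v) = -1 (a(v) = 4 - 5 = -1)
g(u) = (-5 + u)/(2*u) (g(u) = (-5 + u)/((2*u)) = (-5 + u)*(1/(2*u)) = (-5 + u)/(2*u))
-29*(a(6) + g(5)) = -29*(-1 + (½)*(-5 + 5)/5) = -29*(-1 + (½)*(⅕)*0) = -29*(-1 + 0) = -29*(-1) = 29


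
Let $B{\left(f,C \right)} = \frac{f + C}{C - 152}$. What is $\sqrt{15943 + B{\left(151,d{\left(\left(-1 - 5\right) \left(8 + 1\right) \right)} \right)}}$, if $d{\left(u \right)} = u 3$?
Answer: $\frac{\sqrt{1571919482}}{314} \approx 126.27$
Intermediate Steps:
$d{\left(u \right)} = 3 u$
$B{\left(f,C \right)} = \frac{C + f}{-152 + C}$
$\sqrt{15943 + B{\left(151,d{\left(\left(-1 - 5\right) \left(8 + 1\right) \right)} \right)}} = \sqrt{15943 + \frac{3 \left(-1 - 5\right) \left(8 + 1\right) + 151}{-152 + 3 \left(-1 - 5\right) \left(8 + 1\right)}} = \sqrt{15943 + \frac{3 \left(\left(-6\right) 9\right) + 151}{-152 + 3 \left(\left(-6\right) 9\right)}} = \sqrt{15943 + \frac{3 \left(-54\right) + 151}{-152 + 3 \left(-54\right)}} = \sqrt{15943 + \frac{-162 + 151}{-152 - 162}} = \sqrt{15943 + \frac{1}{-314} \left(-11\right)} = \sqrt{15943 - - \frac{11}{314}} = \sqrt{15943 + \frac{11}{314}} = \sqrt{\frac{5006113}{314}} = \frac{\sqrt{1571919482}}{314}$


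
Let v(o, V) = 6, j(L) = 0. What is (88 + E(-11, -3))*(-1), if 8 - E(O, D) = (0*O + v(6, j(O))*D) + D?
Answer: -117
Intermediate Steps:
E(O, D) = 8 - 7*D (E(O, D) = 8 - ((0*O + 6*D) + D) = 8 - ((0 + 6*D) + D) = 8 - (6*D + D) = 8 - 7*D)
(88 + E(-11, -3))*(-1) = (88 + (8 - 7*(-3)))*(-1) = (88 + (8 + 21))*(-1) = (88 + 29)*(-1) = 117*(-1) = -117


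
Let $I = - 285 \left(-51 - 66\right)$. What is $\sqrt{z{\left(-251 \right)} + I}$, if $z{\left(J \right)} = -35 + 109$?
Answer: $\sqrt{33419} \approx 182.81$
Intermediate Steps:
$z{\left(J \right)} = 74$
$I = 33345$ ($I = \left(-285\right) \left(-117\right) = 33345$)
$\sqrt{z{\left(-251 \right)} + I} = \sqrt{74 + 33345} = \sqrt{33419}$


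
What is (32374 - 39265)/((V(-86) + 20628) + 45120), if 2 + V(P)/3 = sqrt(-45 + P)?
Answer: -50336458/480223527 + 2297*I*sqrt(131)/480223527 ≈ -0.10482 + 5.4746e-5*I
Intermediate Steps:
V(P) = -6 + 3*sqrt(-45 + P)
(32374 - 39265)/((V(-86) + 20628) + 45120) = (32374 - 39265)/(((-6 + 3*sqrt(-45 - 86)) + 20628) + 45120) = -6891/(((-6 + 3*sqrt(-131)) + 20628) + 45120) = -6891/(((-6 + 3*(I*sqrt(131))) + 20628) + 45120) = -6891/(((-6 + 3*I*sqrt(131)) + 20628) + 45120) = -6891/((20622 + 3*I*sqrt(131)) + 45120) = -6891/(65742 + 3*I*sqrt(131))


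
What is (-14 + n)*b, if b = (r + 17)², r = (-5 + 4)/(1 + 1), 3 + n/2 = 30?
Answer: 10890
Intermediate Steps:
n = 54 (n = -6 + 2*30 = -6 + 60 = 54)
r = -½ (r = -1/2 = -1*½ = -½ ≈ -0.50000)
b = 1089/4 (b = (-½ + 17)² = (33/2)² = 1089/4 ≈ 272.25)
(-14 + n)*b = (-14 + 54)*(1089/4) = 40*(1089/4) = 10890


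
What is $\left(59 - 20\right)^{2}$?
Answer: $1521$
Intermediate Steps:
$\left(59 - 20\right)^{2} = 39^{2} = 1521$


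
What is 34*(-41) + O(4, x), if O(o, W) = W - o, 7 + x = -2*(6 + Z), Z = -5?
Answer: -1407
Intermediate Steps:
x = -9 (x = -7 - 2*(6 - 5) = -7 - 2*1 = -7 - 2 = -9)
34*(-41) + O(4, x) = 34*(-41) + (-9 - 1*4) = -1394 + (-9 - 4) = -1394 - 13 = -1407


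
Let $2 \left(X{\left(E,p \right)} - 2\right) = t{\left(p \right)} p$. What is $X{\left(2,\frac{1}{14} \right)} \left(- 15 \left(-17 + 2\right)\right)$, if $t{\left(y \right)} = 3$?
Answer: $\frac{13275}{28} \approx 474.11$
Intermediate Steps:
$X{\left(E,p \right)} = 2 + \frac{3 p}{2}$
$X{\left(2,\frac{1}{14} \right)} \left(- 15 \left(-17 + 2\right)\right) = \left(2 + \frac{3}{2 \cdot 14}\right) \left(- 15 \left(-17 + 2\right)\right) = \left(2 + \frac{3}{2} \cdot \frac{1}{14}\right) \left(\left(-15\right) \left(-15\right)\right) = \left(2 + \frac{3}{28}\right) 225 = \frac{59}{28} \cdot 225 = \frac{13275}{28}$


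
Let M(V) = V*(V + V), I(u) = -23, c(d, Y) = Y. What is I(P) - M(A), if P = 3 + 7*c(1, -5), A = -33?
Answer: -2201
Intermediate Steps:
P = -32 (P = 3 + 7*(-5) = 3 - 35 = -32)
M(V) = 2*V² (M(V) = V*(2*V) = 2*V²)
I(P) - M(A) = -23 - 2*(-33)² = -23 - 2*1089 = -23 - 1*2178 = -23 - 2178 = -2201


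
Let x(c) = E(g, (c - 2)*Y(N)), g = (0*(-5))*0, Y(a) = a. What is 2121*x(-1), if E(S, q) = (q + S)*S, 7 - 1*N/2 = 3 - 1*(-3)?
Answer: 0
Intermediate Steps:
N = 2 (N = 14 - 2*(3 - 1*(-3)) = 14 - 2*(3 + 3) = 14 - 2*6 = 14 - 12 = 2)
g = 0 (g = 0*0 = 0)
E(S, q) = S*(S + q) (E(S, q) = (S + q)*S = S*(S + q))
x(c) = 0 (x(c) = 0*(0 + (c - 2)*2) = 0*(0 + (-2 + c)*2) = 0*(0 + (-4 + 2*c)) = 0*(-4 + 2*c) = 0)
2121*x(-1) = 2121*0 = 0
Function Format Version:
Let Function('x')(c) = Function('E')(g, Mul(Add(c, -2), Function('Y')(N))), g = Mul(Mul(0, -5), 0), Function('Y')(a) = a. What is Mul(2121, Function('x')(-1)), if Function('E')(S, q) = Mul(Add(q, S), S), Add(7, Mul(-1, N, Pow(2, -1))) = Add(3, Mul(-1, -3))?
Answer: 0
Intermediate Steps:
N = 2 (N = Add(14, Mul(-2, Add(3, Mul(-1, -3)))) = Add(14, Mul(-2, Add(3, 3))) = Add(14, Mul(-2, 6)) = Add(14, -12) = 2)
g = 0 (g = Mul(0, 0) = 0)
Function('E')(S, q) = Mul(S, Add(S, q)) (Function('E')(S, q) = Mul(Add(S, q), S) = Mul(S, Add(S, q)))
Function('x')(c) = 0 (Function('x')(c) = Mul(0, Add(0, Mul(Add(c, -2), 2))) = Mul(0, Add(0, Mul(Add(-2, c), 2))) = Mul(0, Add(0, Add(-4, Mul(2, c)))) = Mul(0, Add(-4, Mul(2, c))) = 0)
Mul(2121, Function('x')(-1)) = Mul(2121, 0) = 0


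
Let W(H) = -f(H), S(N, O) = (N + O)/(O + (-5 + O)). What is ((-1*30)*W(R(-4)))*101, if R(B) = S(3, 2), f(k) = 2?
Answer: 6060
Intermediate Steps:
S(N, O) = (N + O)/(-5 + 2*O)
R(B) = -5 (R(B) = (3 + 2)/(-5 + 2*2) = 5/(-5 + 4) = 5/(-1) = -1*5 = -5)
W(H) = -2 (W(H) = -1*2 = -2)
((-1*30)*W(R(-4)))*101 = (-1*30*(-2))*101 = -30*(-2)*101 = 60*101 = 6060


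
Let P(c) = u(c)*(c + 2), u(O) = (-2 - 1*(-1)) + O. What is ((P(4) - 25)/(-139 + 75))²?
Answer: 49/4096 ≈ 0.011963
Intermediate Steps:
u(O) = -1 + O (u(O) = (-2 + 1) + O = -1 + O)
P(c) = (-1 + c)*(2 + c) (P(c) = (-1 + c)*(c + 2) = (-1 + c)*(2 + c))
((P(4) - 25)/(-139 + 75))² = (((-1 + 4)*(2 + 4) - 25)/(-139 + 75))² = ((3*6 - 25)/(-64))² = ((18 - 25)*(-1/64))² = (-7*(-1/64))² = (7/64)² = 49/4096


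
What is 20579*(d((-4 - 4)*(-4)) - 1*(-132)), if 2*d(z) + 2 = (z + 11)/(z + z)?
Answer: 345953569/128 ≈ 2.7028e+6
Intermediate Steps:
d(z) = -1 + (11 + z)/(4*z) (d(z) = -1 + ((z + 11)/(z + z))/2 = -1 + ((11 + z)/((2*z)))/2 = -1 + ((11 + z)*(1/(2*z)))/2 = -1 + ((11 + z)/(2*z))/2 = -1 + (11 + z)/(4*z))
20579*(d((-4 - 4)*(-4)) - 1*(-132)) = 20579*((11 - 3*(-4 - 4)*(-4))/(4*(((-4 - 4)*(-4)))) - 1*(-132)) = 20579*((11 - (-24)*(-4))/(4*((-8*(-4)))) + 132) = 20579*((¼)*(11 - 3*32)/32 + 132) = 20579*((¼)*(1/32)*(11 - 96) + 132) = 20579*((¼)*(1/32)*(-85) + 132) = 20579*(-85/128 + 132) = 20579*(16811/128) = 345953569/128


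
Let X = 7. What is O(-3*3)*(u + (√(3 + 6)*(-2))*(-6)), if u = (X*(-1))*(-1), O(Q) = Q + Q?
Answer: -774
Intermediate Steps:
O(Q) = 2*Q
u = 7 (u = (7*(-1))*(-1) = -7*(-1) = 7)
O(-3*3)*(u + (√(3 + 6)*(-2))*(-6)) = (2*(-3*3))*(7 + (√(3 + 6)*(-2))*(-6)) = (2*(-9))*(7 + (√9*(-2))*(-6)) = -18*(7 + (3*(-2))*(-6)) = -18*(7 - 6*(-6)) = -18*(7 + 36) = -18*43 = -774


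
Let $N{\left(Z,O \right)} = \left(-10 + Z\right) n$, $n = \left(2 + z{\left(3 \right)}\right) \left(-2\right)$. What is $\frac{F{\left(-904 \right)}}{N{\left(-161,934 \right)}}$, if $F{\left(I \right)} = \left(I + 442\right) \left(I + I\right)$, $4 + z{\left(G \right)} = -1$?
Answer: $- \frac{139216}{171} \approx -814.13$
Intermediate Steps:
$z{\left(G \right)} = -5$ ($z{\left(G \right)} = -4 - 1 = -5$)
$n = 6$ ($n = \left(2 - 5\right) \left(-2\right) = \left(-3\right) \left(-2\right) = 6$)
$N{\left(Z,O \right)} = -60 + 6 Z$ ($N{\left(Z,O \right)} = \left(-10 + Z\right) 6 = -60 + 6 Z$)
$F{\left(I \right)} = 2 I \left(442 + I\right)$ ($F{\left(I \right)} = \left(442 + I\right) 2 I = 2 I \left(442 + I\right)$)
$\frac{F{\left(-904 \right)}}{N{\left(-161,934 \right)}} = \frac{2 \left(-904\right) \left(442 - 904\right)}{-60 + 6 \left(-161\right)} = \frac{2 \left(-904\right) \left(-462\right)}{-60 - 966} = \frac{835296}{-1026} = 835296 \left(- \frac{1}{1026}\right) = - \frac{139216}{171}$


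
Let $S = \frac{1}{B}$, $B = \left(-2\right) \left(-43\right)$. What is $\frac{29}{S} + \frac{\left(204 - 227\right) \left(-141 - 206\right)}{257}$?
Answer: $\frac{648939}{257} \approx 2525.1$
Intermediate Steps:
$B = 86$
$S = \frac{1}{86} \approx 0.011628$
$\frac{29}{S} + \frac{\left(204 - 227\right) \left(-141 - 206\right)}{257} = 29 \frac{1}{\frac{1}{86}} + \frac{\left(204 - 227\right) \left(-141 - 206\right)}{257} = 29 \cdot 86 + \left(-23\right) \left(-347\right) \frac{1}{257} = 2494 + 7981 \cdot \frac{1}{257} = 2494 + \frac{7981}{257} = \frac{648939}{257}$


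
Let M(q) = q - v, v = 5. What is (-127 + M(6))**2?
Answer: 15876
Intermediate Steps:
M(q) = -5 + q (M(q) = q - 1*5 = q - 5 = -5 + q)
(-127 + M(6))**2 = (-127 + (-5 + 6))**2 = (-127 + 1)**2 = (-126)**2 = 15876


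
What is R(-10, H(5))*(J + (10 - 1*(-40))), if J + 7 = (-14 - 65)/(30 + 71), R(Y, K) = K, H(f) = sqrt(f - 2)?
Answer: 4264*sqrt(3)/101 ≈ 73.123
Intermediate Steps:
H(f) = sqrt(-2 + f)
J = -786/101 (J = -7 + (-14 - 65)/(30 + 71) = -7 - 79/101 = -786/101 ≈ -7.7822)
R(-10, H(5))*(J + (10 - 1*(-40))) = sqrt(-2 + 5)*(-786/101 + (10 - 1*(-40))) = sqrt(3)*(-786/101 + (10 + 40)) = sqrt(3)*(-786/101 + 50) = sqrt(3)*(4264/101) = 4264*sqrt(3)/101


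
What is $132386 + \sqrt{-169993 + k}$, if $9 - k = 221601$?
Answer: $132386 + i \sqrt{391585} \approx 1.3239 \cdot 10^{5} + 625.77 i$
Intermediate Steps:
$k = -221592$ ($k = 9 - 221601 = -221592$)
$132386 + \sqrt{-169993 + k} = 132386 + \sqrt{-169993 - 221592} = 132386 + \sqrt{-391585} = 132386 + i \sqrt{391585}$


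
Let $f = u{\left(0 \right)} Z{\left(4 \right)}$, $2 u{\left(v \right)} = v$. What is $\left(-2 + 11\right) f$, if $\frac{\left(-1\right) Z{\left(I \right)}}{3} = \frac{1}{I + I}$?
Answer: $0$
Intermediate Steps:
$u{\left(v \right)} = \frac{v}{2}$
$Z{\left(I \right)} = - \frac{3}{2 I}$ ($Z{\left(I \right)} = - \frac{3}{I + I} = - \frac{3}{2 I}$)
$f = 0$ ($f = \frac{1}{2} \cdot 0 \left(- \frac{3}{2 \cdot 4}\right) = 0 \left(\left(- \frac{3}{2}\right) \frac{1}{4}\right) = 0 \left(- \frac{3}{8}\right) = 0$)
$\left(-2 + 11\right) f = \left(-2 + 11\right) 0 = 9 \cdot 0 = 0$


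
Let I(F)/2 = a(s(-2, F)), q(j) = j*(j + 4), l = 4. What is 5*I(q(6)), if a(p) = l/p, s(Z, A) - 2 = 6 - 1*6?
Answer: 20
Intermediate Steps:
s(Z, A) = 2 (s(Z, A) = 2 + (6 - 1*6) = 2 + (6 - 6) = 2 + 0 = 2)
q(j) = j*(4 + j)
a(p) = 4/p
I(F) = 4 (I(F) = 2*(4/2) = 2*(4*(½)) = 2*2 = 4)
5*I(q(6)) = 5*4 = 20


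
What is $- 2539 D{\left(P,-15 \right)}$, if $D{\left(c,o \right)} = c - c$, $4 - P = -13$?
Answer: $0$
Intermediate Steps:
$P = 17$ ($P = 4 - -13 = 4 + 13 = 17$)
$D{\left(c,o \right)} = 0$
$- 2539 D{\left(P,-15 \right)} = \left(-2539\right) 0 = 0$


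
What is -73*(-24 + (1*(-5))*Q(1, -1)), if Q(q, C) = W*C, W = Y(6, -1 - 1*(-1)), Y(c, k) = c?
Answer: -438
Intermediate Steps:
W = 6
Q(q, C) = 6*C
-73*(-24 + (1*(-5))*Q(1, -1)) = -73*(-24 + (1*(-5))*(6*(-1))) = -73*(-24 - 5*(-6)) = -73*(-24 + 30) = -73*6 = -438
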